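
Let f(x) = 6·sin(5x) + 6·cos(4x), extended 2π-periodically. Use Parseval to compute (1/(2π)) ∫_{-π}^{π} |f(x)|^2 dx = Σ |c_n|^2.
Σ |c_n|^2 = 36

Expand |f|^2 and use orthogonality of {sin(nx), cos(mx)} on [-π, π]:
  ∫_{-π}^{π} sin(nx)^2 dx = π, ∫ cos(mx)^2 dx = π, and cross terms integrate to 0.
So ∫_{-π}^{π} f(x)^2 dx = 6^2 · π + 6^2 · π = (36 + 36)π.
Divide by 2π: (36 + 36)/2 = 36.
By Parseval, this equals Σ |c_n|^2.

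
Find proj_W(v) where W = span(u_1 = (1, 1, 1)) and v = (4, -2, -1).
proj_W(v) = (1/3, 1/3, 1/3)

Set up U = [u_1 | ... | u_1] ∈ R^(3×1). The projector onto W = col(U) is P = U (U^T U)^(-1) U^T.
Compute U^T U =
  [3],
and U^T v = (1).
Solve U^T U · c = U^T v for the coefficients: c = (1/3). The projection is proj_W(v) = U c.
Check: (v - proj_W(v)) · u_1 = 0  (should be 0).
Result: proj_W(v) = (1/3, 1/3, 1/3).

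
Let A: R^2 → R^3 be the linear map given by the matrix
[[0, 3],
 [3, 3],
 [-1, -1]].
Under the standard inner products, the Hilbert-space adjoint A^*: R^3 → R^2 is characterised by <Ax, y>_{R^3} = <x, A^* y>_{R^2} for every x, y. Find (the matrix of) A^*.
A^* = A^T =
[[0, 3, -1],
 [3, 3, -1]]

For real matrices with standard dot products, the defining identity <Ax, y> = <x, A^* y> gives (Ax)^T y = x^T (A^*) y, i.e. x^T A^T y = x^T (A^*) y. Since this holds for all x, y, we must have A^* = A^T. Therefore
A^* =
[[0, 3, -1],
 [3, 3, -1]].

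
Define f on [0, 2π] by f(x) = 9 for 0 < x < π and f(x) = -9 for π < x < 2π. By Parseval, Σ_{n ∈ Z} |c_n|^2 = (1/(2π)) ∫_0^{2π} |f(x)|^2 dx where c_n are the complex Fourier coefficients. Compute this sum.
Σ |c_n|^2 = 81

Parseval equates the L^2 energy of f (normalised by 1/(2π)) with the ℓ^2 sum of its Fourier coefficients: (1/(2π)) ∫_0^{2π} |f|^2 = Σ |c_n|^2.
Compute the left side: (1/(2π)) [∫_0^π 9^2 dx + ∫_π^{2π} (-9)^2 dx] = (1/(2π)) · (81π + 81π) = (81 + 81)/2 = 81.
So Σ_{n ∈ Z} |c_n|^2 = 81.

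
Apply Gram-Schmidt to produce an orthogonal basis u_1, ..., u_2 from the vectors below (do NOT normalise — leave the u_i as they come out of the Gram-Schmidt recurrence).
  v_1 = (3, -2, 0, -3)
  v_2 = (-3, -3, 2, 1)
Orthogonal basis:
  u_1 = (3, -2, 0, -3)
  u_2 = (-24/11, -39/11, 2, 2/11)

Apply the Gram-Schmidt recurrence
  u_1 = v_1
  u_i = v_i − Σ_{j<i} ((v_i · u_j) / (u_j · u_j)) · u_j.

Step by step this gives:
  u_1 = (3, -2, 0, -3)
  u_2 = (-24/11, -39/11, 2, 2/11)

Orthogonality check:
  u_2 · u_1 = 0 (should be 0)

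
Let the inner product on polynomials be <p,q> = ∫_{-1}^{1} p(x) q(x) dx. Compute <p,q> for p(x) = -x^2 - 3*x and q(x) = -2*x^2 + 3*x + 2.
<p,q> = -98/15

Expand the product: p(x)·q(x) = 2*x^4 + 3*x^3 - 11*x^2 - 6*x.
∫_{-1}^{1} of each monomial x^k gives [2/(k+1) if k even, 0 if k odd]. Integrating term-by-term (or equivalently evaluating the antiderivative F(x) = 2*x^5/5 + 3*x^4/4 - 11*x^3/3 - 3*x^2 at the endpoints):
  F(1) − F(−1) = -331/60 − (61/60) = -98/15.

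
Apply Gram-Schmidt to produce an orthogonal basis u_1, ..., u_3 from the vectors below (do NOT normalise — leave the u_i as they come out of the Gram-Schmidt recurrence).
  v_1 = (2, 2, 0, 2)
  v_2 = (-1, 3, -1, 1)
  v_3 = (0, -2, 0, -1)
Orthogonal basis:
  u_1 = (2, 2, 0, 2)
  u_2 = (-2, 2, -1, 0)
  u_3 = (1/9, -1/9, -4/9, 0)

Apply the Gram-Schmidt recurrence
  u_1 = v_1
  u_i = v_i − Σ_{j<i} ((v_i · u_j) / (u_j · u_j)) · u_j.

Step by step this gives:
  u_1 = (2, 2, 0, 2)
  u_2 = (-2, 2, -1, 0)
  u_3 = (1/9, -1/9, -4/9, 0)

Orthogonality check:
  u_2 · u_1 = 0 (should be 0)
  u_3 · u_1 = 0 (should be 0)
  u_3 · u_2 = 0 (should be 0)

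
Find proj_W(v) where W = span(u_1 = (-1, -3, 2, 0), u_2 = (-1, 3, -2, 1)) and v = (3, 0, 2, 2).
proj_W(v) = (103/66, -13/22, 13/33, -29/33)

Set up U = [u_1 | ... | u_2] ∈ R^(4×2). The projector onto W = col(U) is P = U (U^T U)^(-1) U^T.
Compute U^T U =
  [14, -12]
  [-12, 15],
and U^T v = (1, -5).
Solve U^T U · c = U^T v for the coefficients: c = (-15/22, -29/33). The projection is proj_W(v) = U c.
Check: (v - proj_W(v)) · u_1 = 0  (should be 0).
Check: (v - proj_W(v)) · u_2 = 0  (should be 0).
Result: proj_W(v) = (103/66, -13/22, 13/33, -29/33).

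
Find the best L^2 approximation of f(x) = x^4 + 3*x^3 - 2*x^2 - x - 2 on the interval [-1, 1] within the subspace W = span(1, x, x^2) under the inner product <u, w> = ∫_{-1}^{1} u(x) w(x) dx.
g(x) = -8*x^2/7 + 4*x/5 - 73/35

The best approximation g ∈ W is the orthogonal projection of f onto W. Writing g = a_0 + a_1 x + a_2 x^2, the coefficients solve the normal equations G · a = b where
  G_{ij} = <φ_i, φ_j> and b_i = <f, φ_i>, with φ_0 = 1, φ_1 = x, φ_2 = x^2.
G =
  [2, 0, 2/3]
  [0, 2/3, 0]
  [2/3, 0, 2/5],
b = (-74/15, 8/15, -194/105).
Solving gives a_0 = -73/35, a_1 = 4/5, a_2 = -8/7, so
  g(x) = -8*x^2/7 + 4*x/5 - 73/35.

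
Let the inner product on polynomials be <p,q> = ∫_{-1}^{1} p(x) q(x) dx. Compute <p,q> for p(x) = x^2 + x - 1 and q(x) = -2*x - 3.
<p,q> = 8/3

Expand the product: p(x)·q(x) = -2*x^3 - 5*x^2 - x + 3.
∫_{-1}^{1} of each monomial x^k gives [2/(k+1) if k even, 0 if k odd]. Integrating term-by-term (or equivalently evaluating the antiderivative F(x) = -x^4/2 - 5*x^3/3 - x^2/2 + 3*x at the endpoints):
  F(1) − F(−1) = 1/3 − (-7/3) = 8/3.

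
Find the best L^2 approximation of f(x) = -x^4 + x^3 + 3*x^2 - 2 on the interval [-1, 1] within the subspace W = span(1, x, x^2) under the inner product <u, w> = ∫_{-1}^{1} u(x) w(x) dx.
g(x) = 15*x^2/7 + 3*x/5 - 67/35

The best approximation g ∈ W is the orthogonal projection of f onto W. Writing g = a_0 + a_1 x + a_2 x^2, the coefficients solve the normal equations G · a = b where
  G_{ij} = <φ_i, φ_j> and b_i = <f, φ_i>, with φ_0 = 1, φ_1 = x, φ_2 = x^2.
G =
  [2, 0, 2/3]
  [0, 2/3, 0]
  [2/3, 0, 2/5],
b = (-12/5, 2/5, -44/105).
Solving gives a_0 = -67/35, a_1 = 3/5, a_2 = 15/7, so
  g(x) = 15*x^2/7 + 3*x/5 - 67/35.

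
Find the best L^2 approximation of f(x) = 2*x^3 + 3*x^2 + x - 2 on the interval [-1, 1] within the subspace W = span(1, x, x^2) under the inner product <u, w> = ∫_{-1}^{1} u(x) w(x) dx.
g(x) = 3*x^2 + 11*x/5 - 2

The best approximation g ∈ W is the orthogonal projection of f onto W. Writing g = a_0 + a_1 x + a_2 x^2, the coefficients solve the normal equations G · a = b where
  G_{ij} = <φ_i, φ_j> and b_i = <f, φ_i>, with φ_0 = 1, φ_1 = x, φ_2 = x^2.
G =
  [2, 0, 2/3]
  [0, 2/3, 0]
  [2/3, 0, 2/5],
b = (-2, 22/15, -2/15).
Solving gives a_0 = -2, a_1 = 11/5, a_2 = 3, so
  g(x) = 3*x^2 + 11*x/5 - 2.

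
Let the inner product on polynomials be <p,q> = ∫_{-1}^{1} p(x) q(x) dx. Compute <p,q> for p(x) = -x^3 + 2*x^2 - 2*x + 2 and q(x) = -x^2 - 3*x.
<p,q> = 46/15

Expand the product: p(x)·q(x) = x^5 + x^4 - 4*x^3 + 4*x^2 - 6*x.
∫_{-1}^{1} of each monomial x^k gives [2/(k+1) if k even, 0 if k odd]. Integrating term-by-term (or equivalently evaluating the antiderivative F(x) = x^6/6 + x^5/5 - x^4 + 4*x^3/3 - 3*x^2 at the endpoints):
  F(1) − F(−1) = -23/10 − (-161/30) = 46/15.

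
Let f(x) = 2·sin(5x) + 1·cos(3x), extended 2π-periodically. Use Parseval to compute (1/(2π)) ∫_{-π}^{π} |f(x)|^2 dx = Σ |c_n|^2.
Σ |c_n|^2 = 5/2

Expand |f|^2 and use orthogonality of {sin(nx), cos(mx)} on [-π, π]:
  ∫_{-π}^{π} sin(nx)^2 dx = π, ∫ cos(mx)^2 dx = π, and cross terms integrate to 0.
So ∫_{-π}^{π} f(x)^2 dx = 2^2 · π + 1^2 · π = (4 + 1)π.
Divide by 2π: (4 + 1)/2 = 5/2.
By Parseval, this equals Σ |c_n|^2.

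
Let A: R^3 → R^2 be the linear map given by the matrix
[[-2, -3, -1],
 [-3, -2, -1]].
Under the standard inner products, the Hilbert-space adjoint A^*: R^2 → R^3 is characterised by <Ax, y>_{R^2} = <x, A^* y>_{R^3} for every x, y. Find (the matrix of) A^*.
A^* = A^T =
[[-2, -3],
 [-3, -2],
 [-1, -1]]

For real matrices with standard dot products, the defining identity <Ax, y> = <x, A^* y> gives (Ax)^T y = x^T (A^*) y, i.e. x^T A^T y = x^T (A^*) y. Since this holds for all x, y, we must have A^* = A^T. Therefore
A^* =
[[-2, -3],
 [-3, -2],
 [-1, -1]].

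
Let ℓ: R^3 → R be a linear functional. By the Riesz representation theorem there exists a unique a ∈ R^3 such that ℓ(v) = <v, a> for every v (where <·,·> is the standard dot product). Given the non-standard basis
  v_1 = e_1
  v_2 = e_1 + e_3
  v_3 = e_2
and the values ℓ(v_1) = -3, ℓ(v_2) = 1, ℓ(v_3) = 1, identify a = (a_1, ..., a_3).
a = (-3, 1, 4)

Write a = (a_1, ..., a_3) in the standard basis. For each basis vector v_i, ℓ(v_i) = <v_i, a> is a linear equation in the a_j's. Collect the n equations into a matrix system V a = ℓ, where row i of V is v_i (expressed in the standard basis). Since V is invertible (lower-triangular with 1s on the diagonal, up to permutation), solve by back-substitution:
  V =
[[1, 0, 0],
 [1, 0, 1],
 [0, 1, 0]]
  V a = (-3, 1, 1)
Solving gives a = (-3, 1, 4).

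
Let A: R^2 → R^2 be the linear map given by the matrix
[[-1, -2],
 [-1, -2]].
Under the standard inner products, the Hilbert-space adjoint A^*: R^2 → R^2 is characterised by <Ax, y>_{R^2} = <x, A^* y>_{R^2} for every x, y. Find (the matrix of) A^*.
A^* = A^T =
[[-1, -1],
 [-2, -2]]

For real matrices with standard dot products, the defining identity <Ax, y> = <x, A^* y> gives (Ax)^T y = x^T (A^*) y, i.e. x^T A^T y = x^T (A^*) y. Since this holds for all x, y, we must have A^* = A^T. Therefore
A^* =
[[-1, -1],
 [-2, -2]].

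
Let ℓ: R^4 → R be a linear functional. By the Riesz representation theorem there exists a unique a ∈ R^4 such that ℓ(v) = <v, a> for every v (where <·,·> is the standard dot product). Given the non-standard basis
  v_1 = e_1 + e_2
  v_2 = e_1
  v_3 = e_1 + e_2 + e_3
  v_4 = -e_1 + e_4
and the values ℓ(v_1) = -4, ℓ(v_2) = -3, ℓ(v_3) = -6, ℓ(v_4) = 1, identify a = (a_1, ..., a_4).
a = (-3, -1, -2, -2)

Write a = (a_1, ..., a_4) in the standard basis. For each basis vector v_i, ℓ(v_i) = <v_i, a> is a linear equation in the a_j's. Collect the n equations into a matrix system V a = ℓ, where row i of V is v_i (expressed in the standard basis). Since V is invertible (lower-triangular with 1s on the diagonal, up to permutation), solve by back-substitution:
  V =
[[1, 1, 0, 0],
 [1, 0, 0, 0],
 [1, 1, 1, 0],
 [-1, 0, 0, 1]]
  V a = (-4, -3, -6, 1)
Solving gives a = (-3, -1, -2, -2).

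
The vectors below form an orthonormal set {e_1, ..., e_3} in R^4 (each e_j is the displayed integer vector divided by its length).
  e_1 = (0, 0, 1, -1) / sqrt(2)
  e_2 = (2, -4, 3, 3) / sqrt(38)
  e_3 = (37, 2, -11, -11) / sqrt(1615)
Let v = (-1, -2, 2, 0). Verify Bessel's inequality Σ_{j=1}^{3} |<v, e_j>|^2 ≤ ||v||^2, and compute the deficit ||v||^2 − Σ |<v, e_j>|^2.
Σ |<v, e_j>|^2 = 701/85; ||v||^2 = 9; deficit = 64/85

Write each e_j = u_j / sqrt(<u_j, u_j>) where u_j is the displayed integer vector. Then <v, e_j> = <v, u_j> / sqrt(<u_j, u_j>), so |<v, e_j>|^2 = <v, u_j>^2 / <u_j, u_j>.
Coefficients: <v, e_1> = 2/sqrt(2), <v, e_2> = 12/sqrt(38), <v, e_3> = -63/sqrt(1615).
Square and sum: Σ |<v, e_j>|^2 = 701/85.
Compute ||v||^2 = v·v = 9.
Deficit = 9 − 701/85 = 64/85 ≥ 0, confirming Bessel's inequality. (The deficit equals ||v − Σ <v,e_j> e_j||^2, the squared distance from v to span{e_j}.)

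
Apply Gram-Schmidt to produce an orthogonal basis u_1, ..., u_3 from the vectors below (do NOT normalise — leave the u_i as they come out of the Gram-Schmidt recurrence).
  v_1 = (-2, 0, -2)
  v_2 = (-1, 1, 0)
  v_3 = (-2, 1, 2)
Orthogonal basis:
  u_1 = (-2, 0, -2)
  u_2 = (-1/2, 1, 1/2)
  u_3 = (-1, -1, 1)

Apply the Gram-Schmidt recurrence
  u_1 = v_1
  u_i = v_i − Σ_{j<i} ((v_i · u_j) / (u_j · u_j)) · u_j.

Step by step this gives:
  u_1 = (-2, 0, -2)
  u_2 = (-1/2, 1, 1/2)
  u_3 = (-1, -1, 1)

Orthogonality check:
  u_2 · u_1 = 0 (should be 0)
  u_3 · u_1 = 0 (should be 0)
  u_3 · u_2 = 0 (should be 0)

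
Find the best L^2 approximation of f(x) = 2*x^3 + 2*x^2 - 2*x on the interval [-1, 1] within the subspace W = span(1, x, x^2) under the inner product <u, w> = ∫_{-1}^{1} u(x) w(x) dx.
g(x) = 2*x^2 - 4*x/5

The best approximation g ∈ W is the orthogonal projection of f onto W. Writing g = a_0 + a_1 x + a_2 x^2, the coefficients solve the normal equations G · a = b where
  G_{ij} = <φ_i, φ_j> and b_i = <f, φ_i>, with φ_0 = 1, φ_1 = x, φ_2 = x^2.
G =
  [2, 0, 2/3]
  [0, 2/3, 0]
  [2/3, 0, 2/5],
b = (4/3, -8/15, 4/5).
Solving gives a_0 = 0, a_1 = -4/5, a_2 = 2, so
  g(x) = 2*x^2 - 4*x/5.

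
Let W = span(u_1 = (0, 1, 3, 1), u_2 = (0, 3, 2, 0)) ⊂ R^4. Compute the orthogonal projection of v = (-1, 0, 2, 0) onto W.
proj_W(v) = (0, 6/31, 53/31, 21/31)

Set up U = [u_1 | ... | u_2] ∈ R^(4×2). The projector onto W = col(U) is P = U (U^T U)^(-1) U^T.
Compute U^T U =
  [11, 9]
  [9, 13],
and U^T v = (6, 4).
Solve U^T U · c = U^T v for the coefficients: c = (21/31, -5/31). The projection is proj_W(v) = U c.
Check: (v - proj_W(v)) · u_1 = 0  (should be 0).
Check: (v - proj_W(v)) · u_2 = 0  (should be 0).
Result: proj_W(v) = (0, 6/31, 53/31, 21/31).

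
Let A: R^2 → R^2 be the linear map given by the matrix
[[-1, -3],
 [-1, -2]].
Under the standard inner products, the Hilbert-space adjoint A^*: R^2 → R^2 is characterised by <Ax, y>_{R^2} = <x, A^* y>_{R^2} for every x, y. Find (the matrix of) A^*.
A^* = A^T =
[[-1, -1],
 [-3, -2]]

For real matrices with standard dot products, the defining identity <Ax, y> = <x, A^* y> gives (Ax)^T y = x^T (A^*) y, i.e. x^T A^T y = x^T (A^*) y. Since this holds for all x, y, we must have A^* = A^T. Therefore
A^* =
[[-1, -1],
 [-3, -2]].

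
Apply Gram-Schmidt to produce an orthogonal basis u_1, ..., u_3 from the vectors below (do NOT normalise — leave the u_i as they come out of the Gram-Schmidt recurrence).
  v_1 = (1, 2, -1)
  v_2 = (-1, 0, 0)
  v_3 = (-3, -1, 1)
Orthogonal basis:
  u_1 = (1, 2, -1)
  u_2 = (-5/6, 1/3, -1/6)
  u_3 = (0, 1/5, 2/5)

Apply the Gram-Schmidt recurrence
  u_1 = v_1
  u_i = v_i − Σ_{j<i} ((v_i · u_j) / (u_j · u_j)) · u_j.

Step by step this gives:
  u_1 = (1, 2, -1)
  u_2 = (-5/6, 1/3, -1/6)
  u_3 = (0, 1/5, 2/5)

Orthogonality check:
  u_2 · u_1 = 0 (should be 0)
  u_3 · u_1 = 0 (should be 0)
  u_3 · u_2 = 0 (should be 0)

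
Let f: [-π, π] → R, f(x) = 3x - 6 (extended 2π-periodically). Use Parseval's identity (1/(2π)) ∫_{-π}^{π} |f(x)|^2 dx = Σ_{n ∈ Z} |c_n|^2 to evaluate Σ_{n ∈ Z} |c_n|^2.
Σ |c_n|^2 = 3π^2 + 36

Expand and integrate term by term over [-π, π]:
  ∫ (3x)^2 dx = 9·(2π^3/3); ∫ 2·3·(-6)·x dx = 0 (odd integrand); ∫ (-6)^2 dx = 36·2π.
So (1/(2π)) ∫_{-π}^{π} (3x - 6)^2 dx = 9π^2/3 + 36 = 3π^2 + 36.
Parseval ⇒ Σ |c_n|^2 = 3π^2 + 36.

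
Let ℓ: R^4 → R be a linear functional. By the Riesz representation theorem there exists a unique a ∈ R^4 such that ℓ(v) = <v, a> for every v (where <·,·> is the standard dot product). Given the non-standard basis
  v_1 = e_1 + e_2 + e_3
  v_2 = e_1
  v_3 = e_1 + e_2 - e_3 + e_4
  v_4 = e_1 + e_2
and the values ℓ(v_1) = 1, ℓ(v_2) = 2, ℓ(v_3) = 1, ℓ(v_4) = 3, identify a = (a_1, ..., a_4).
a = (2, 1, -2, -4)

Write a = (a_1, ..., a_4) in the standard basis. For each basis vector v_i, ℓ(v_i) = <v_i, a> is a linear equation in the a_j's. Collect the n equations into a matrix system V a = ℓ, where row i of V is v_i (expressed in the standard basis). Since V is invertible (lower-triangular with 1s on the diagonal, up to permutation), solve by back-substitution:
  V =
[[1, 1, 1, 0],
 [1, 0, 0, 0],
 [1, 1, -1, 1],
 [1, 1, 0, 0]]
  V a = (1, 2, 1, 3)
Solving gives a = (2, 1, -2, -4).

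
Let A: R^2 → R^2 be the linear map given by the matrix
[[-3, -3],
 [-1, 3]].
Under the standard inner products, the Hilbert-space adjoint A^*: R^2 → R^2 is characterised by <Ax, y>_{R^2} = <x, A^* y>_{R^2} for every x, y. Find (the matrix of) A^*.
A^* = A^T =
[[-3, -1],
 [-3, 3]]

For real matrices with standard dot products, the defining identity <Ax, y> = <x, A^* y> gives (Ax)^T y = x^T (A^*) y, i.e. x^T A^T y = x^T (A^*) y. Since this holds for all x, y, we must have A^* = A^T. Therefore
A^* =
[[-3, -1],
 [-3, 3]].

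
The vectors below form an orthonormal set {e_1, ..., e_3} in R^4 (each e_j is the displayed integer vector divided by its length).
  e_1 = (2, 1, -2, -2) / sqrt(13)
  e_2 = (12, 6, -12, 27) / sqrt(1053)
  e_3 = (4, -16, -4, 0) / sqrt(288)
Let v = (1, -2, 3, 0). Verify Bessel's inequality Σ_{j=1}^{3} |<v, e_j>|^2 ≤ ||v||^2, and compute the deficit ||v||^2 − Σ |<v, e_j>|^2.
Σ |<v, e_j>|^2 = 6; ||v||^2 = 14; deficit = 8

Write each e_j = u_j / sqrt(<u_j, u_j>) where u_j is the displayed integer vector. Then <v, e_j> = <v, u_j> / sqrt(<u_j, u_j>), so |<v, e_j>|^2 = <v, u_j>^2 / <u_j, u_j>.
Coefficients: <v, e_1> = -6/sqrt(13), <v, e_2> = -36/sqrt(1053), <v, e_3> = 24/sqrt(288).
Square and sum: Σ |<v, e_j>|^2 = 6.
Compute ||v||^2 = v·v = 14.
Deficit = 14 − 6 = 8 ≥ 0, confirming Bessel's inequality. (The deficit equals ||v − Σ <v,e_j> e_j||^2, the squared distance from v to span{e_j}.)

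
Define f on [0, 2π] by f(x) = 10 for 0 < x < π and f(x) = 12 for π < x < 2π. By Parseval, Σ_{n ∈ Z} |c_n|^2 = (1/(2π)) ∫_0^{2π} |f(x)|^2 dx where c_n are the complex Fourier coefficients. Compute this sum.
Σ |c_n|^2 = 122

Parseval equates the L^2 energy of f (normalised by 1/(2π)) with the ℓ^2 sum of its Fourier coefficients: (1/(2π)) ∫_0^{2π} |f|^2 = Σ |c_n|^2.
Compute the left side: (1/(2π)) [∫_0^π 10^2 dx + ∫_π^{2π} 12^2 dx] = (1/(2π)) · (100π + 144π) = (100 + 144)/2 = 122.
So Σ_{n ∈ Z} |c_n|^2 = 122.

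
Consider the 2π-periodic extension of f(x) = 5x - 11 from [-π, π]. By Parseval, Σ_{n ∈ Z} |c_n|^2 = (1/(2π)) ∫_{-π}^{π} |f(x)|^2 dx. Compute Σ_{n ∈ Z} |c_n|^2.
Σ |c_n|^2 = 25π^2/3 + 121

Expand and integrate term by term over [-π, π]:
  ∫ (5x)^2 dx = 25·(2π^3/3); ∫ 2·5·(-11)·x dx = 0 (odd integrand); ∫ (-11)^2 dx = 121·2π.
So (1/(2π)) ∫_{-π}^{π} (5x - 11)^2 dx = 25π^2/3 + 121 = 25π^2/3 + 121.
Parseval ⇒ Σ |c_n|^2 = 25π^2/3 + 121.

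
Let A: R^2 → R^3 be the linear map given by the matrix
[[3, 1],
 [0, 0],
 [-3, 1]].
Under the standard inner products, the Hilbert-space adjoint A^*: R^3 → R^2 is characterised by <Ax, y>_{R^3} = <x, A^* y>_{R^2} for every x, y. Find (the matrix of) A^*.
A^* = A^T =
[[3, 0, -3],
 [1, 0, 1]]

For real matrices with standard dot products, the defining identity <Ax, y> = <x, A^* y> gives (Ax)^T y = x^T (A^*) y, i.e. x^T A^T y = x^T (A^*) y. Since this holds for all x, y, we must have A^* = A^T. Therefore
A^* =
[[3, 0, -3],
 [1, 0, 1]].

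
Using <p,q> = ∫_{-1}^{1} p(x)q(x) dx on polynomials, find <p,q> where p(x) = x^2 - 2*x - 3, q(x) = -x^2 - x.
<p,q> = 44/15

Expand the product: p(x)·q(x) = -x^4 + x^3 + 5*x^2 + 3*x.
∫_{-1}^{1} of each monomial x^k gives [2/(k+1) if k even, 0 if k odd]. Integrating term-by-term (or equivalently evaluating the antiderivative F(x) = -x^5/5 + x^4/4 + 5*x^3/3 + 3*x^2/2 at the endpoints):
  F(1) − F(−1) = 193/60 − (17/60) = 44/15.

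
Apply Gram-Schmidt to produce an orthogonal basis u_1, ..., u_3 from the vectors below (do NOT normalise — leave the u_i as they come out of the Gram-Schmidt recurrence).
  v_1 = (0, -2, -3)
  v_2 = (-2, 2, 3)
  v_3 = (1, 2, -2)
Orthogonal basis:
  u_1 = (0, -2, -3)
  u_2 = (-2, 0, 0)
  u_3 = (0, 30/13, -20/13)

Apply the Gram-Schmidt recurrence
  u_1 = v_1
  u_i = v_i − Σ_{j<i} ((v_i · u_j) / (u_j · u_j)) · u_j.

Step by step this gives:
  u_1 = (0, -2, -3)
  u_2 = (-2, 0, 0)
  u_3 = (0, 30/13, -20/13)

Orthogonality check:
  u_2 · u_1 = 0 (should be 0)
  u_3 · u_1 = 0 (should be 0)
  u_3 · u_2 = 0 (should be 0)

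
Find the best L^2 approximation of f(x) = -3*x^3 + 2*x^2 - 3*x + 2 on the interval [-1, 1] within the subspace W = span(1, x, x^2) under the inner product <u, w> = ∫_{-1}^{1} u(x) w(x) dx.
g(x) = 2*x^2 - 24*x/5 + 2

The best approximation g ∈ W is the orthogonal projection of f onto W. Writing g = a_0 + a_1 x + a_2 x^2, the coefficients solve the normal equations G · a = b where
  G_{ij} = <φ_i, φ_j> and b_i = <f, φ_i>, with φ_0 = 1, φ_1 = x, φ_2 = x^2.
G =
  [2, 0, 2/3]
  [0, 2/3, 0]
  [2/3, 0, 2/5],
b = (16/3, -16/5, 32/15).
Solving gives a_0 = 2, a_1 = -24/5, a_2 = 2, so
  g(x) = 2*x^2 - 24*x/5 + 2.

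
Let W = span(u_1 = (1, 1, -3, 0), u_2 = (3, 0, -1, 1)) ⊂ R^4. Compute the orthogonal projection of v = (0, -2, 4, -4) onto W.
proj_W(v) = (-118/85, -106/85, 322/85, -4/85)

Set up U = [u_1 | ... | u_2] ∈ R^(4×2). The projector onto W = col(U) is P = U (U^T U)^(-1) U^T.
Compute U^T U =
  [11, 6]
  [6, 11],
and U^T v = (-14, -8).
Solve U^T U · c = U^T v for the coefficients: c = (-106/85, -4/85). The projection is proj_W(v) = U c.
Check: (v - proj_W(v)) · u_1 = 0  (should be 0).
Check: (v - proj_W(v)) · u_2 = 0  (should be 0).
Result: proj_W(v) = (-118/85, -106/85, 322/85, -4/85).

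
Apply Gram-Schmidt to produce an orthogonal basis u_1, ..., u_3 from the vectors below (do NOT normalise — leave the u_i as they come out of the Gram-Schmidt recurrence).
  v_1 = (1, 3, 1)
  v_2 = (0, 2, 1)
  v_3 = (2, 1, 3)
Orthogonal basis:
  u_1 = (1, 3, 1)
  u_2 = (-7/11, 1/11, 4/11)
  u_3 = (7/6, -7/6, 7/3)

Apply the Gram-Schmidt recurrence
  u_1 = v_1
  u_i = v_i − Σ_{j<i} ((v_i · u_j) / (u_j · u_j)) · u_j.

Step by step this gives:
  u_1 = (1, 3, 1)
  u_2 = (-7/11, 1/11, 4/11)
  u_3 = (7/6, -7/6, 7/3)

Orthogonality check:
  u_2 · u_1 = 0 (should be 0)
  u_3 · u_1 = 0 (should be 0)
  u_3 · u_2 = 0 (should be 0)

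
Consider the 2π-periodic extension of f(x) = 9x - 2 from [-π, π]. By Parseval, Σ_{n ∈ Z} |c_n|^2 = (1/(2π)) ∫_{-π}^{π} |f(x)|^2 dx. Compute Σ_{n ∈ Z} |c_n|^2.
Σ |c_n|^2 = 27π^2 + 4

Expand and integrate term by term over [-π, π]:
  ∫ (9x)^2 dx = 81·(2π^3/3); ∫ 2·9·(-2)·x dx = 0 (odd integrand); ∫ (-2)^2 dx = 4·2π.
So (1/(2π)) ∫_{-π}^{π} (9x - 2)^2 dx = 81π^2/3 + 4 = 27π^2 + 4.
Parseval ⇒ Σ |c_n|^2 = 27π^2 + 4.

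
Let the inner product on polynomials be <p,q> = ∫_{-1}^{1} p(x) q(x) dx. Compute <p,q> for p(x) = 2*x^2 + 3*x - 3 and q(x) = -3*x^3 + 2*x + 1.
<p,q> = -64/15

Expand the product: p(x)·q(x) = -6*x^5 - 9*x^4 + 13*x^3 + 8*x^2 - 3*x - 3.
∫_{-1}^{1} of each monomial x^k gives [2/(k+1) if k even, 0 if k odd]. Integrating term-by-term (or equivalently evaluating the antiderivative F(x) = -x^6 - 9*x^5/5 + 13*x^4/4 + 8*x^3/3 - 3*x^2/2 - 3*x at the endpoints):
  F(1) − F(−1) = -83/60 − (173/60) = -64/15.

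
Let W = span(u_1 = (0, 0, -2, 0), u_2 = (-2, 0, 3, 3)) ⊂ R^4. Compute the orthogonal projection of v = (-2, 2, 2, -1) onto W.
proj_W(v) = (-2/13, 0, 2, 3/13)

Set up U = [u_1 | ... | u_2] ∈ R^(4×2). The projector onto W = col(U) is P = U (U^T U)^(-1) U^T.
Compute U^T U =
  [4, -6]
  [-6, 22],
and U^T v = (-4, 7).
Solve U^T U · c = U^T v for the coefficients: c = (-23/26, 1/13). The projection is proj_W(v) = U c.
Check: (v - proj_W(v)) · u_1 = 0  (should be 0).
Check: (v - proj_W(v)) · u_2 = 0  (should be 0).
Result: proj_W(v) = (-2/13, 0, 2, 3/13).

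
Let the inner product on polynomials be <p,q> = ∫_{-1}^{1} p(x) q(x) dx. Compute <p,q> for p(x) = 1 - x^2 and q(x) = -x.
<p,q> = 0

Expand the product: p(x)·q(x) = x^3 - x.
∫_{-1}^{1} of each monomial x^k gives [2/(k+1) if k even, 0 if k odd]. Integrating term-by-term (or equivalently evaluating the antiderivative F(x) = x^4/4 - x^2/2 at the endpoints):
  F(1) − F(−1) = -1/4 − (-1/4) = 0.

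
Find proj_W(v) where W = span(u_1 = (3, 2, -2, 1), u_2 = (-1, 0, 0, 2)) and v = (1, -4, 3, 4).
proj_W(v) = (-203/89, -56/89, 56/89, 210/89)

Set up U = [u_1 | ... | u_2] ∈ R^(4×2). The projector onto W = col(U) is P = U (U^T U)^(-1) U^T.
Compute U^T U =
  [18, -1]
  [-1, 5],
and U^T v = (-7, 7).
Solve U^T U · c = U^T v for the coefficients: c = (-28/89, 119/89). The projection is proj_W(v) = U c.
Check: (v - proj_W(v)) · u_1 = 0  (should be 0).
Check: (v - proj_W(v)) · u_2 = 0  (should be 0).
Result: proj_W(v) = (-203/89, -56/89, 56/89, 210/89).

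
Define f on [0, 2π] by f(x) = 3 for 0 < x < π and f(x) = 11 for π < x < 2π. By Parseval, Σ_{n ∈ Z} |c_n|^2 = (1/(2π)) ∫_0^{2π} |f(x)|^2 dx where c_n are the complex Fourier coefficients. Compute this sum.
Σ |c_n|^2 = 65

Parseval equates the L^2 energy of f (normalised by 1/(2π)) with the ℓ^2 sum of its Fourier coefficients: (1/(2π)) ∫_0^{2π} |f|^2 = Σ |c_n|^2.
Compute the left side: (1/(2π)) [∫_0^π 3^2 dx + ∫_π^{2π} 11^2 dx] = (1/(2π)) · (9π + 121π) = (9 + 121)/2 = 65.
So Σ_{n ∈ Z} |c_n|^2 = 65.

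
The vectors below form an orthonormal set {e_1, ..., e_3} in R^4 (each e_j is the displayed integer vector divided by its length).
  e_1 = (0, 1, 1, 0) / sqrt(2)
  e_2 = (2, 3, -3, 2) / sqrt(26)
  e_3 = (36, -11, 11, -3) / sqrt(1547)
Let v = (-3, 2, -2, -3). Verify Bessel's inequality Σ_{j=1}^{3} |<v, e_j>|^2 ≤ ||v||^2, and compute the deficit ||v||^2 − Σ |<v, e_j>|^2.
Σ |<v, e_j>|^2 = 1573/119; ||v||^2 = 26; deficit = 1521/119

Write each e_j = u_j / sqrt(<u_j, u_j>) where u_j is the displayed integer vector. Then <v, e_j> = <v, u_j> / sqrt(<u_j, u_j>), so |<v, e_j>|^2 = <v, u_j>^2 / <u_j, u_j>.
Coefficients: <v, e_1> = 0/sqrt(2), <v, e_2> = 0/sqrt(26), <v, e_3> = -143/sqrt(1547).
Square and sum: Σ |<v, e_j>|^2 = 1573/119.
Compute ||v||^2 = v·v = 26.
Deficit = 26 − 1573/119 = 1521/119 ≥ 0, confirming Bessel's inequality. (The deficit equals ||v − Σ <v,e_j> e_j||^2, the squared distance from v to span{e_j}.)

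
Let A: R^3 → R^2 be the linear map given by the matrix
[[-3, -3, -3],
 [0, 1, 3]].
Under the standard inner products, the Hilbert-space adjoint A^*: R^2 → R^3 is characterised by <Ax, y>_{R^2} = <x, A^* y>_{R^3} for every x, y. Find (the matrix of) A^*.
A^* = A^T =
[[-3, 0],
 [-3, 1],
 [-3, 3]]

For real matrices with standard dot products, the defining identity <Ax, y> = <x, A^* y> gives (Ax)^T y = x^T (A^*) y, i.e. x^T A^T y = x^T (A^*) y. Since this holds for all x, y, we must have A^* = A^T. Therefore
A^* =
[[-3, 0],
 [-3, 1],
 [-3, 3]].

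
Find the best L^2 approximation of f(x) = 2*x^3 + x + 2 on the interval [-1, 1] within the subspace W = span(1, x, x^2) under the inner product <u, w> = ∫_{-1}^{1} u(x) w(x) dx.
g(x) = 11*x/5 + 2

The best approximation g ∈ W is the orthogonal projection of f onto W. Writing g = a_0 + a_1 x + a_2 x^2, the coefficients solve the normal equations G · a = b where
  G_{ij} = <φ_i, φ_j> and b_i = <f, φ_i>, with φ_0 = 1, φ_1 = x, φ_2 = x^2.
G =
  [2, 0, 2/3]
  [0, 2/3, 0]
  [2/3, 0, 2/5],
b = (4, 22/15, 4/3).
Solving gives a_0 = 2, a_1 = 11/5, a_2 = 0, so
  g(x) = 11*x/5 + 2.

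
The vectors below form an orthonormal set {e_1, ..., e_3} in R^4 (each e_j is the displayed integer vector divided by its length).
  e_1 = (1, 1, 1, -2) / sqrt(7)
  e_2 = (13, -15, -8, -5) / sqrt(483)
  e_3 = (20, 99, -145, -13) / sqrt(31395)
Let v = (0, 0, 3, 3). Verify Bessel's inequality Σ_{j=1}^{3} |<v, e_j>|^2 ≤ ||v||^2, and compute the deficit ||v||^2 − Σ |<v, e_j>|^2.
Σ |<v, e_j>|^2 = 5274/455; ||v||^2 = 18; deficit = 2916/455

Write each e_j = u_j / sqrt(<u_j, u_j>) where u_j is the displayed integer vector. Then <v, e_j> = <v, u_j> / sqrt(<u_j, u_j>), so |<v, e_j>|^2 = <v, u_j>^2 / <u_j, u_j>.
Coefficients: <v, e_1> = -3/sqrt(7), <v, e_2> = -39/sqrt(483), <v, e_3> = -474/sqrt(31395).
Square and sum: Σ |<v, e_j>|^2 = 5274/455.
Compute ||v||^2 = v·v = 18.
Deficit = 18 − 5274/455 = 2916/455 ≥ 0, confirming Bessel's inequality. (The deficit equals ||v − Σ <v,e_j> e_j||^2, the squared distance from v to span{e_j}.)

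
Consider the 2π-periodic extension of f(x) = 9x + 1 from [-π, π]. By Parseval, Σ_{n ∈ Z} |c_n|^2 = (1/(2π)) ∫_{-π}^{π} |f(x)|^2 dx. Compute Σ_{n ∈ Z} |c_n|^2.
Σ |c_n|^2 = 27π^2 + 1

Expand and integrate term by term over [-π, π]:
  ∫ (9x)^2 dx = 81·(2π^3/3); ∫ 2·9·(1)·x dx = 0 (odd integrand); ∫ 1^2 dx = 1·2π.
So (1/(2π)) ∫_{-π}^{π} (9x + 1)^2 dx = 81π^2/3 + 1 = 27π^2 + 1.
Parseval ⇒ Σ |c_n|^2 = 27π^2 + 1.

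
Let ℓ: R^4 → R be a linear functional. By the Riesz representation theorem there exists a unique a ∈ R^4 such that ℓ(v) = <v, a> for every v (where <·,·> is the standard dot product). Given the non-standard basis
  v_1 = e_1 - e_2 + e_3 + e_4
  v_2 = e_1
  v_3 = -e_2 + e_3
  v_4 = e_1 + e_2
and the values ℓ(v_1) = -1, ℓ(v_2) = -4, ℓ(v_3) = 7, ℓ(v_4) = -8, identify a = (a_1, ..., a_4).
a = (-4, -4, 3, -4)

Write a = (a_1, ..., a_4) in the standard basis. For each basis vector v_i, ℓ(v_i) = <v_i, a> is a linear equation in the a_j's. Collect the n equations into a matrix system V a = ℓ, where row i of V is v_i (expressed in the standard basis). Since V is invertible (lower-triangular with 1s on the diagonal, up to permutation), solve by back-substitution:
  V =
[[1, -1, 1, 1],
 [1, 0, 0, 0],
 [0, -1, 1, 0],
 [1, 1, 0, 0]]
  V a = (-1, -4, 7, -8)
Solving gives a = (-4, -4, 3, -4).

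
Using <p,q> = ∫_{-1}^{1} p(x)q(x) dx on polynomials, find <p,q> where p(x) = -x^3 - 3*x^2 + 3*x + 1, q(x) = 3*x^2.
<p,q> = -8/5

Expand the product: p(x)·q(x) = -3*x^5 - 9*x^4 + 9*x^3 + 3*x^2.
∫_{-1}^{1} of each monomial x^k gives [2/(k+1) if k even, 0 if k odd]. Integrating term-by-term (or equivalently evaluating the antiderivative F(x) = -x^6/2 - 9*x^5/5 + 9*x^4/4 + x^3 at the endpoints):
  F(1) − F(−1) = 19/20 − (51/20) = -8/5.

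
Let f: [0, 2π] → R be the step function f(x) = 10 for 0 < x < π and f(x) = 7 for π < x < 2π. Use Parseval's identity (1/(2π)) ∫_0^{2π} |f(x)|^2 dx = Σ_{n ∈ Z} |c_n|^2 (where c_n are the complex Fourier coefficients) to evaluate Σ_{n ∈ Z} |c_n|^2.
Σ |c_n|^2 = 149/2

Parseval equates the L^2 energy of f (normalised by 1/(2π)) with the ℓ^2 sum of its Fourier coefficients: (1/(2π)) ∫_0^{2π} |f|^2 = Σ |c_n|^2.
Compute the left side: (1/(2π)) [∫_0^π 10^2 dx + ∫_π^{2π} 7^2 dx] = (1/(2π)) · (100π + 49π) = (100 + 49)/2 = 149/2.
So Σ_{n ∈ Z} |c_n|^2 = 149/2.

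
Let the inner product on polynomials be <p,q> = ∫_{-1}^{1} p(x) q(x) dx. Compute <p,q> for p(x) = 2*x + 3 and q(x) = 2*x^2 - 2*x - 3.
<p,q> = -50/3

Expand the product: p(x)·q(x) = 4*x^3 + 2*x^2 - 12*x - 9.
∫_{-1}^{1} of each monomial x^k gives [2/(k+1) if k even, 0 if k odd]. Integrating term-by-term (or equivalently evaluating the antiderivative F(x) = x^4 + 2*x^3/3 - 6*x^2 - 9*x at the endpoints):
  F(1) − F(−1) = -40/3 − (10/3) = -50/3.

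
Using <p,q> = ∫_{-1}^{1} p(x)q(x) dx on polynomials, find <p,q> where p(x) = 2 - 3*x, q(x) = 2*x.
<p,q> = -4

Expand the product: p(x)·q(x) = -6*x^2 + 4*x.
∫_{-1}^{1} of each monomial x^k gives [2/(k+1) if k even, 0 if k odd]. Integrating term-by-term (or equivalently evaluating the antiderivative F(x) = -2*x^3 + 2*x^2 at the endpoints):
  F(1) − F(−1) = 0 − (4) = -4.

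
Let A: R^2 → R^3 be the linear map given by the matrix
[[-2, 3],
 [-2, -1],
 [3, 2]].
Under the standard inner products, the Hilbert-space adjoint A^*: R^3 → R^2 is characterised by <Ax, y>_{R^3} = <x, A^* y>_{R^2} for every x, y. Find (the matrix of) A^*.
A^* = A^T =
[[-2, -2, 3],
 [3, -1, 2]]

For real matrices with standard dot products, the defining identity <Ax, y> = <x, A^* y> gives (Ax)^T y = x^T (A^*) y, i.e. x^T A^T y = x^T (A^*) y. Since this holds for all x, y, we must have A^* = A^T. Therefore
A^* =
[[-2, -2, 3],
 [3, -1, 2]].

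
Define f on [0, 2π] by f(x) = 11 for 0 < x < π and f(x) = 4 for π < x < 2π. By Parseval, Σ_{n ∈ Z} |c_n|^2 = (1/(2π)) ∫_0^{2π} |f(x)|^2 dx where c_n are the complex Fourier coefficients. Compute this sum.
Σ |c_n|^2 = 137/2

Parseval equates the L^2 energy of f (normalised by 1/(2π)) with the ℓ^2 sum of its Fourier coefficients: (1/(2π)) ∫_0^{2π} |f|^2 = Σ |c_n|^2.
Compute the left side: (1/(2π)) [∫_0^π 11^2 dx + ∫_π^{2π} 4^2 dx] = (1/(2π)) · (121π + 16π) = (121 + 16)/2 = 137/2.
So Σ_{n ∈ Z} |c_n|^2 = 137/2.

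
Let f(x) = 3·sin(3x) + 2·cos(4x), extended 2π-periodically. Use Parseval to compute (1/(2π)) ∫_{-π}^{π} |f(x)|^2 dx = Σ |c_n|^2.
Σ |c_n|^2 = 13/2

Expand |f|^2 and use orthogonality of {sin(nx), cos(mx)} on [-π, π]:
  ∫_{-π}^{π} sin(nx)^2 dx = π, ∫ cos(mx)^2 dx = π, and cross terms integrate to 0.
So ∫_{-π}^{π} f(x)^2 dx = 3^2 · π + 2^2 · π = (9 + 4)π.
Divide by 2π: (9 + 4)/2 = 13/2.
By Parseval, this equals Σ |c_n|^2.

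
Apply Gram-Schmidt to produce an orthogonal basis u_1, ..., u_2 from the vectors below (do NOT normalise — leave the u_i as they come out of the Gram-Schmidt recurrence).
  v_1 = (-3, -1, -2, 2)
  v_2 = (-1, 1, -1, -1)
Orthogonal basis:
  u_1 = (-3, -1, -2, 2)
  u_2 = (-2/3, 10/9, -7/9, -11/9)

Apply the Gram-Schmidt recurrence
  u_1 = v_1
  u_i = v_i − Σ_{j<i} ((v_i · u_j) / (u_j · u_j)) · u_j.

Step by step this gives:
  u_1 = (-3, -1, -2, 2)
  u_2 = (-2/3, 10/9, -7/9, -11/9)

Orthogonality check:
  u_2 · u_1 = 0 (should be 0)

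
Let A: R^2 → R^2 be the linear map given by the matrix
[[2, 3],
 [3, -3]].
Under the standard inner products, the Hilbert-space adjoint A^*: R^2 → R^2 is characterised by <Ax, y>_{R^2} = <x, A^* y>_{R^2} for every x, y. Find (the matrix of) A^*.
A^* = A^T =
[[2, 3],
 [3, -3]]

For real matrices with standard dot products, the defining identity <Ax, y> = <x, A^* y> gives (Ax)^T y = x^T (A^*) y, i.e. x^T A^T y = x^T (A^*) y. Since this holds for all x, y, we must have A^* = A^T. Therefore
A^* =
[[2, 3],
 [3, -3]].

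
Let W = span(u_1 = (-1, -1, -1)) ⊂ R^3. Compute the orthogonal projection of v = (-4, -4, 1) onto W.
proj_W(v) = (-7/3, -7/3, -7/3)

Set up U = [u_1 | ... | u_1] ∈ R^(3×1). The projector onto W = col(U) is P = U (U^T U)^(-1) U^T.
Compute U^T U =
  [3],
and U^T v = (7).
Solve U^T U · c = U^T v for the coefficients: c = (7/3). The projection is proj_W(v) = U c.
Check: (v - proj_W(v)) · u_1 = 0  (should be 0).
Result: proj_W(v) = (-7/3, -7/3, -7/3).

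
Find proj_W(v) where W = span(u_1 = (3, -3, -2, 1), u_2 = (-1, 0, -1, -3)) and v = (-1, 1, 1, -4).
proj_W(v) = (-160/79, 84/79, -20/79, -256/79)

Set up U = [u_1 | ... | u_2] ∈ R^(4×2). The projector onto W = col(U) is P = U (U^T U)^(-1) U^T.
Compute U^T U =
  [23, -4]
  [-4, 11],
and U^T v = (-12, 12).
Solve U^T U · c = U^T v for the coefficients: c = (-28/79, 76/79). The projection is proj_W(v) = U c.
Check: (v - proj_W(v)) · u_1 = 0  (should be 0).
Check: (v - proj_W(v)) · u_2 = 0  (should be 0).
Result: proj_W(v) = (-160/79, 84/79, -20/79, -256/79).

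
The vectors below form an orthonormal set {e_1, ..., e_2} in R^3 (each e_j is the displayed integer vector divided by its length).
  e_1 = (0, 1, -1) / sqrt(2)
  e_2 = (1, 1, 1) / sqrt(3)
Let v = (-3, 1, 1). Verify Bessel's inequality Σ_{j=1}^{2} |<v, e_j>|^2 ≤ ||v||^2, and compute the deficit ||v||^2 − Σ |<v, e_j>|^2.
Σ |<v, e_j>|^2 = 1/3; ||v||^2 = 11; deficit = 32/3

Write each e_j = u_j / sqrt(<u_j, u_j>) where u_j is the displayed integer vector. Then <v, e_j> = <v, u_j> / sqrt(<u_j, u_j>), so |<v, e_j>|^2 = <v, u_j>^2 / <u_j, u_j>.
Coefficients: <v, e_1> = 0/sqrt(2), <v, e_2> = -1/sqrt(3).
Square and sum: Σ |<v, e_j>|^2 = 1/3.
Compute ||v||^2 = v·v = 11.
Deficit = 11 − 1/3 = 32/3 ≥ 0, confirming Bessel's inequality. (The deficit equals ||v − Σ <v,e_j> e_j||^2, the squared distance from v to span{e_j}.)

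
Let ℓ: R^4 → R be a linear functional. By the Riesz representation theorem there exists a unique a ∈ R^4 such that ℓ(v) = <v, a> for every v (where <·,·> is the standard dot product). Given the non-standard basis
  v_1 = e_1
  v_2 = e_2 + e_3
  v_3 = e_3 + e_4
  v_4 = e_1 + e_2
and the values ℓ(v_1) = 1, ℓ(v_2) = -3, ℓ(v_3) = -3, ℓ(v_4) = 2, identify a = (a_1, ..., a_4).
a = (1, 1, -4, 1)

Write a = (a_1, ..., a_4) in the standard basis. For each basis vector v_i, ℓ(v_i) = <v_i, a> is a linear equation in the a_j's. Collect the n equations into a matrix system V a = ℓ, where row i of V is v_i (expressed in the standard basis). Since V is invertible (lower-triangular with 1s on the diagonal, up to permutation), solve by back-substitution:
  V =
[[1, 0, 0, 0],
 [0, 1, 1, 0],
 [0, 0, 1, 1],
 [1, 1, 0, 0]]
  V a = (1, -3, -3, 2)
Solving gives a = (1, 1, -4, 1).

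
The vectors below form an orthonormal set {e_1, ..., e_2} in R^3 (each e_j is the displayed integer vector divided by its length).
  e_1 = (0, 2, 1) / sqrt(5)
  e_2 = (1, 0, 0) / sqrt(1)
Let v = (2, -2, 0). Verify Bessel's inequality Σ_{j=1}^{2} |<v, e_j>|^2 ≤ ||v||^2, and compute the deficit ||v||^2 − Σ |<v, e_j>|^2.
Σ |<v, e_j>|^2 = 36/5; ||v||^2 = 8; deficit = 4/5

Write each e_j = u_j / sqrt(<u_j, u_j>) where u_j is the displayed integer vector. Then <v, e_j> = <v, u_j> / sqrt(<u_j, u_j>), so |<v, e_j>|^2 = <v, u_j>^2 / <u_j, u_j>.
Coefficients: <v, e_1> = -4/sqrt(5), <v, e_2> = 2/sqrt(1).
Square and sum: Σ |<v, e_j>|^2 = 36/5.
Compute ||v||^2 = v·v = 8.
Deficit = 8 − 36/5 = 4/5 ≥ 0, confirming Bessel's inequality. (The deficit equals ||v − Σ <v,e_j> e_j||^2, the squared distance from v to span{e_j}.)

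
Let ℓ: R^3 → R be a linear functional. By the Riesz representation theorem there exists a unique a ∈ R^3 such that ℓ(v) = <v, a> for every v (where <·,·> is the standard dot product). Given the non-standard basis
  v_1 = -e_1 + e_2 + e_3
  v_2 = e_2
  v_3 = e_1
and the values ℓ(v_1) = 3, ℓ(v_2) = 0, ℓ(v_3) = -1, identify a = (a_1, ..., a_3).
a = (-1, 0, 2)

Write a = (a_1, ..., a_3) in the standard basis. For each basis vector v_i, ℓ(v_i) = <v_i, a> is a linear equation in the a_j's. Collect the n equations into a matrix system V a = ℓ, where row i of V is v_i (expressed in the standard basis). Since V is invertible (lower-triangular with 1s on the diagonal, up to permutation), solve by back-substitution:
  V =
[[-1, 1, 1],
 [0, 1, 0],
 [1, 0, 0]]
  V a = (3, 0, -1)
Solving gives a = (-1, 0, 2).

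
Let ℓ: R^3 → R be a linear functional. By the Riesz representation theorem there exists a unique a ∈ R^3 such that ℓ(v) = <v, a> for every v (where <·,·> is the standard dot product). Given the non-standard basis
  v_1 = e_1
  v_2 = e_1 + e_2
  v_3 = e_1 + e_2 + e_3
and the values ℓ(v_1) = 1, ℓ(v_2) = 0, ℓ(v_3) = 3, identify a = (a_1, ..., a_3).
a = (1, -1, 3)

Write a = (a_1, ..., a_3) in the standard basis. For each basis vector v_i, ℓ(v_i) = <v_i, a> is a linear equation in the a_j's. Collect the n equations into a matrix system V a = ℓ, where row i of V is v_i (expressed in the standard basis). Since V is invertible (lower-triangular with 1s on the diagonal, up to permutation), solve by back-substitution:
  V =
[[1, 0, 0],
 [1, 1, 0],
 [1, 1, 1]]
  V a = (1, 0, 3)
Solving gives a = (1, -1, 3).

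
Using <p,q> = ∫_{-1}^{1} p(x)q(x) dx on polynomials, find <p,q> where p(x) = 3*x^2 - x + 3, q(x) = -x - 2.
<p,q> = -46/3

Expand the product: p(x)·q(x) = -3*x^3 - 5*x^2 - x - 6.
∫_{-1}^{1} of each monomial x^k gives [2/(k+1) if k even, 0 if k odd]. Integrating term-by-term (or equivalently evaluating the antiderivative F(x) = -3*x^4/4 - 5*x^3/3 - x^2/2 - 6*x at the endpoints):
  F(1) − F(−1) = -107/12 − (77/12) = -46/3.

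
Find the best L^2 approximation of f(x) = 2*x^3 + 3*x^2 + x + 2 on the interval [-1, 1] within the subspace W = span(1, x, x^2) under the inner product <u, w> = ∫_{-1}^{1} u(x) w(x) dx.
g(x) = 3*x^2 + 11*x/5 + 2

The best approximation g ∈ W is the orthogonal projection of f onto W. Writing g = a_0 + a_1 x + a_2 x^2, the coefficients solve the normal equations G · a = b where
  G_{ij} = <φ_i, φ_j> and b_i = <f, φ_i>, with φ_0 = 1, φ_1 = x, φ_2 = x^2.
G =
  [2, 0, 2/3]
  [0, 2/3, 0]
  [2/3, 0, 2/5],
b = (6, 22/15, 38/15).
Solving gives a_0 = 2, a_1 = 11/5, a_2 = 3, so
  g(x) = 3*x^2 + 11*x/5 + 2.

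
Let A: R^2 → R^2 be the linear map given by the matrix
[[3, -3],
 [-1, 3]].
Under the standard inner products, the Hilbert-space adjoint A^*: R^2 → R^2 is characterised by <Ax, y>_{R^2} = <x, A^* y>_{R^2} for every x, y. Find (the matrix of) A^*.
A^* = A^T =
[[3, -1],
 [-3, 3]]

For real matrices with standard dot products, the defining identity <Ax, y> = <x, A^* y> gives (Ax)^T y = x^T (A^*) y, i.e. x^T A^T y = x^T (A^*) y. Since this holds for all x, y, we must have A^* = A^T. Therefore
A^* =
[[3, -1],
 [-3, 3]].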